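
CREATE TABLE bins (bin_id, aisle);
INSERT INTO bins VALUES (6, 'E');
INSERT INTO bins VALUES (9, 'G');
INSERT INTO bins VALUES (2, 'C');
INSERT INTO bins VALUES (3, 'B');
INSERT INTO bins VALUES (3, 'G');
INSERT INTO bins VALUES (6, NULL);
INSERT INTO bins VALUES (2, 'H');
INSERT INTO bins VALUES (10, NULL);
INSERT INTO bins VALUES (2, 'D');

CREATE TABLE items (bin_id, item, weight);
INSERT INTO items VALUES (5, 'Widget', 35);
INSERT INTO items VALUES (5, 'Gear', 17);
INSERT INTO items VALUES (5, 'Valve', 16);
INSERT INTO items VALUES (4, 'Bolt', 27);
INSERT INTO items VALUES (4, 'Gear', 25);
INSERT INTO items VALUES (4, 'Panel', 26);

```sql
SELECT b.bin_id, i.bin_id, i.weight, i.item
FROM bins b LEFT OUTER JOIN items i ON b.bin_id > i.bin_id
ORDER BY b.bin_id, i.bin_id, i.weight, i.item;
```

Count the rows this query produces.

29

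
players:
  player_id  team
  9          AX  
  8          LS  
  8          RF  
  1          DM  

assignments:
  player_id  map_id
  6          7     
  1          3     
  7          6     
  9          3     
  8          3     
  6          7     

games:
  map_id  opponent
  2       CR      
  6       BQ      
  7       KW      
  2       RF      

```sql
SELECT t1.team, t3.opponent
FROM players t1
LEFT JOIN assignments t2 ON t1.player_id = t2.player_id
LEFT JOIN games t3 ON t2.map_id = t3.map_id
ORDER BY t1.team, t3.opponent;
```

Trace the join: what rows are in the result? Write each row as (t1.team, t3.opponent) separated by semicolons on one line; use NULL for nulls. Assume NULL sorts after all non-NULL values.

(AX, NULL); (DM, NULL); (LS, NULL); (RF, NULL)

Step 1 — t1 LEFT JOIN t2 on player_id → 4 row(s).
Then LEFT JOIN `games t3` on map_id: each of those 4 rows is kept; rows whose t2.map_id has no match in t3 get NULL for t3's columns.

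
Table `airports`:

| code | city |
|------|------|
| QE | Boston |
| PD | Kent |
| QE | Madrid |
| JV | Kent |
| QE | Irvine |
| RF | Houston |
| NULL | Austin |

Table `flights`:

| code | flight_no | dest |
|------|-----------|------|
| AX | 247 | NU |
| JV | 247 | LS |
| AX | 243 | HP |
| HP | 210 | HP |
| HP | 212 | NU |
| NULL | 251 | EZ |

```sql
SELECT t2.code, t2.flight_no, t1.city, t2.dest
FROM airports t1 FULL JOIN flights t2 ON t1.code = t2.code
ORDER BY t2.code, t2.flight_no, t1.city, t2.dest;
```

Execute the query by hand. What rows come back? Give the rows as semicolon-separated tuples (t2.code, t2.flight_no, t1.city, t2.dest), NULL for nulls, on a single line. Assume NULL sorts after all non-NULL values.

FULL OUTER JOIN keeps every row from both sides; unmatched rows get NULL for the other side's columns.
Matching on t1.code = t2.code. A NULL in a compared column never satisfies the condition.
- t1 row (code=QE): no match → kept, t2 columns NULL.
- t1 row (code=PD): no match → kept, t2 columns NULL.
- t1 row (code=QE): no match → kept, t2 columns NULL.
- t1 row (code=JV): matches 1 t2 row(s) → 1 output row(s).
- t1 row (code=QE): no match → kept, t2 columns NULL.
- t1 row (code=RF): no match → kept, t2 columns NULL.
- t1 row (code=NULL): no match → kept, t2 columns NULL.
- plus 5 unmatched t2 row(s), each kept with NULL t1 columns.

(AX, 243, NULL, HP); (AX, 247, NULL, NU); (HP, 210, NULL, HP); (HP, 212, NULL, NU); (JV, 247, Kent, LS); (NULL, 251, NULL, EZ); (NULL, NULL, Austin, NULL); (NULL, NULL, Boston, NULL); (NULL, NULL, Houston, NULL); (NULL, NULL, Irvine, NULL); (NULL, NULL, Kent, NULL); (NULL, NULL, Madrid, NULL)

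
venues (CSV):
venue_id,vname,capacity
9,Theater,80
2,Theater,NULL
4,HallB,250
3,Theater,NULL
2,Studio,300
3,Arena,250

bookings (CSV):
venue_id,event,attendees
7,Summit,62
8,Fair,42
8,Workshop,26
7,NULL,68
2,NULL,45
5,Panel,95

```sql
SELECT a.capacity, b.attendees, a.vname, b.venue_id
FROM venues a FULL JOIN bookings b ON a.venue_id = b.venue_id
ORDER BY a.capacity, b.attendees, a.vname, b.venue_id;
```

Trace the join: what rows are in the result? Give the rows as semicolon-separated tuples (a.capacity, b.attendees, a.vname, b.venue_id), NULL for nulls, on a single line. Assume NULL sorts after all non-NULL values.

FULL OUTER JOIN keeps every row from both sides; unmatched rows get NULL for the other side's columns.
Matching on a.venue_id = b.venue_id.
- venue_id=9: no b row matches, row kept with b columns NULL.
- venue_id=2: 1 matching b row(s), so 1 row(s) emitted.
- venue_id=4: no b row matches, row kept with b columns NULL.
- venue_id=3: no b row matches, row kept with b columns NULL.
- venue_id=2: 1 matching b row(s), so 1 row(s) emitted.
- venue_id=3: no b row matches, row kept with b columns NULL.
- plus 5 unmatched b row(s), each kept with NULL a columns.

(80, NULL, Theater, NULL); (250, NULL, Arena, NULL); (250, NULL, HallB, NULL); (300, 45, Studio, 2); (NULL, 26, NULL, 8); (NULL, 42, NULL, 8); (NULL, 45, Theater, 2); (NULL, 62, NULL, 7); (NULL, 68, NULL, 7); (NULL, 95, NULL, 5); (NULL, NULL, Theater, NULL)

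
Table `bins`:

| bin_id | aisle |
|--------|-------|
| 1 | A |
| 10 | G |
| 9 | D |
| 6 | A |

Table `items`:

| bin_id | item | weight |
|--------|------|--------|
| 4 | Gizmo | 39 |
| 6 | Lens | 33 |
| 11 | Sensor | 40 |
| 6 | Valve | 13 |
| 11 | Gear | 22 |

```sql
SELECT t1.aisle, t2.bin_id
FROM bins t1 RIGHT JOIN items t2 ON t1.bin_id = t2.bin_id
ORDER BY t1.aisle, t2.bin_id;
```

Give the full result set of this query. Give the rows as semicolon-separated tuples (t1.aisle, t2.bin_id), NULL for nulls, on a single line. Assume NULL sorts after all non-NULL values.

RIGHT JOIN keeps every row from `items`; unmatched rows get NULL for `bins`'s columns.
Matching on t1.bin_id = t2.bin_id.
- t1 (bin_id=1) has no partner in t2.
- t1 (bin_id=10) has no partner in t2.
- t1 (bin_id=9) has no partner in t2.
- t1 (bin_id=6) pairs with 2 row(s) of t2.
- 3 t2 row(s) had no t1 match → kept, t1 columns NULL.
After projecting and ordering:
t1.aisle | t2.bin_id
A | 6
A | 6
NULL | 4
NULL | 11
NULL | 11

(A, 6); (A, 6); (NULL, 4); (NULL, 11); (NULL, 11)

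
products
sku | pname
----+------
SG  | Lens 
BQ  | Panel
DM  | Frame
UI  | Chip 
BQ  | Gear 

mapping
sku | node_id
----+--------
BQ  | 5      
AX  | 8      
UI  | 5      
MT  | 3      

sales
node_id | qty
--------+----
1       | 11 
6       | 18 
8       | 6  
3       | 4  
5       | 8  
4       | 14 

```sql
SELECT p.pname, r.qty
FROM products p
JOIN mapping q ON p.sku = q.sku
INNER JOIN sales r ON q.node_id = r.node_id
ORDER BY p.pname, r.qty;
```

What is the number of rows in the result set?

3

Step 1 — p INNER JOIN q on sku → 3 row(s).
Then INNER JOIN `sales r` on node_id: keep only rows whose q.node_id appears in r.
Result: 3 row(s).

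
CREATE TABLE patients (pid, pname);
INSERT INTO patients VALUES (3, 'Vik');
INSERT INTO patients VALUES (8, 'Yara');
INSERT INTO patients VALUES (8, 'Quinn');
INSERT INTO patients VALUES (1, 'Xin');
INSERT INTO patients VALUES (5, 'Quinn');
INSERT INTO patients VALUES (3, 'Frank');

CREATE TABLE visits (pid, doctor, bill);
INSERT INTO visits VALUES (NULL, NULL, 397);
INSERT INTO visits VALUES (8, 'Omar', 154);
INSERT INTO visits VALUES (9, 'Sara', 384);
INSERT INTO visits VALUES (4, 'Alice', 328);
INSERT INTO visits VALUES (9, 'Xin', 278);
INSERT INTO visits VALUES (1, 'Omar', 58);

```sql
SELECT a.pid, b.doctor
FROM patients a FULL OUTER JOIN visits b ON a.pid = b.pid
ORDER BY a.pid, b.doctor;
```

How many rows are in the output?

FULL OUTER JOIN keeps every row from both sides; unmatched rows get NULL for the other side's columns.
Matching on a.pid = b.pid. A NULL in a compared column never satisfies the condition.
- pid=3: no b row matches, row kept with b columns NULL.
- pid=8: 1 matching b row(s), so 1 row(s) emitted.
- pid=8: 1 matching b row(s), so 1 row(s) emitted.
- pid=1: 1 matching b row(s), so 1 row(s) emitted.
- pid=5: no b row matches, row kept with b columns NULL.
- pid=3: no b row matches, row kept with b columns NULL.
- plus 4 unmatched b row(s), each kept with NULL a columns.
Total: 3 matched + 7 padded = 10 rows.

10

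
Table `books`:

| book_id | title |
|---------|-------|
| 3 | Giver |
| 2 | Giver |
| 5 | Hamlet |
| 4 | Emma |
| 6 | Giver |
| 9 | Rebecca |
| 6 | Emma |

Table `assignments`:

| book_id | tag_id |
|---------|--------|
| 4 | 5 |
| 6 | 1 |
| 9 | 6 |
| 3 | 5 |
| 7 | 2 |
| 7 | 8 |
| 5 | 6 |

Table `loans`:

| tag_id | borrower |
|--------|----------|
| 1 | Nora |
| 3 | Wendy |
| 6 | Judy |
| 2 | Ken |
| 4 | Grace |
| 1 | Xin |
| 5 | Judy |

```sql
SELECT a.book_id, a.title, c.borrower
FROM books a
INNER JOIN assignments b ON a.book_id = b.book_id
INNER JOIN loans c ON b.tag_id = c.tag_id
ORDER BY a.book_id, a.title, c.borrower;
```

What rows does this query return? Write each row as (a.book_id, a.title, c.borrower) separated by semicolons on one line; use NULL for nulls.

(3, Giver, Judy); (4, Emma, Judy); (5, Hamlet, Judy); (6, Emma, Nora); (6, Emma, Xin); (6, Giver, Nora); (6, Giver, Xin); (9, Rebecca, Judy)

Joins associate left-to-right: books INNER JOIN assignments on book_id gives 6 intermediate row(s).
Then INNER JOIN `loans c` on tag_id: keep only rows whose b.tag_id appears in c.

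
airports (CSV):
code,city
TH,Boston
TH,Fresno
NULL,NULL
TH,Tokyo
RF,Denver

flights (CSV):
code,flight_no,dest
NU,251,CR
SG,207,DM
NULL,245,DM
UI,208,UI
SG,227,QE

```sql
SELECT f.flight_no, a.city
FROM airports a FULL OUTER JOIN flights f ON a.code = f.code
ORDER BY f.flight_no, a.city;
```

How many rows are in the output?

10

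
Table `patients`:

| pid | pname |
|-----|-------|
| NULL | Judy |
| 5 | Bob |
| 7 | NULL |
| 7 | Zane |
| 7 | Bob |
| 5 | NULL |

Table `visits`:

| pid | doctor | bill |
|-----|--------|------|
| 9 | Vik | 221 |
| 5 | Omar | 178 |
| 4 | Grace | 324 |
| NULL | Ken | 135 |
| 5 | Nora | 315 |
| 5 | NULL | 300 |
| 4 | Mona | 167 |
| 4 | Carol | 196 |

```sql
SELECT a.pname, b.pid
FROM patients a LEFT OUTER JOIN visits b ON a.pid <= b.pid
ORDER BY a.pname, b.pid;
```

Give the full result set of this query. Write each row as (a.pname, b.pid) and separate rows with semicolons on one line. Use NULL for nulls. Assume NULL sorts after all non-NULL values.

(Bob, 5); (Bob, 5); (Bob, 5); (Bob, 9); (Bob, 9); (Judy, NULL); (Zane, 9); (NULL, 5); (NULL, 5); (NULL, 5); (NULL, 9); (NULL, 9)

LEFT JOIN keeps every row from `patients`; unmatched rows get NULL for `visits`'s columns.
Matching on a.pid <= b.pid. A NULL in a compared column never satisfies the condition.
- a[0] pid=NULL → no match; kept with NULLs on the b side.
- a[1] pid=5 → 4 match(es) in b → 4 row(s).
- a[2] pid=7 → 1 match(es) in b → 1 row(s).
- a[3] pid=7 → 1 match(es) in b → 1 row(s).
- a[4] pid=7 → 1 match(es) in b → 1 row(s).
- a[5] pid=5 → 4 match(es) in b → 4 row(s).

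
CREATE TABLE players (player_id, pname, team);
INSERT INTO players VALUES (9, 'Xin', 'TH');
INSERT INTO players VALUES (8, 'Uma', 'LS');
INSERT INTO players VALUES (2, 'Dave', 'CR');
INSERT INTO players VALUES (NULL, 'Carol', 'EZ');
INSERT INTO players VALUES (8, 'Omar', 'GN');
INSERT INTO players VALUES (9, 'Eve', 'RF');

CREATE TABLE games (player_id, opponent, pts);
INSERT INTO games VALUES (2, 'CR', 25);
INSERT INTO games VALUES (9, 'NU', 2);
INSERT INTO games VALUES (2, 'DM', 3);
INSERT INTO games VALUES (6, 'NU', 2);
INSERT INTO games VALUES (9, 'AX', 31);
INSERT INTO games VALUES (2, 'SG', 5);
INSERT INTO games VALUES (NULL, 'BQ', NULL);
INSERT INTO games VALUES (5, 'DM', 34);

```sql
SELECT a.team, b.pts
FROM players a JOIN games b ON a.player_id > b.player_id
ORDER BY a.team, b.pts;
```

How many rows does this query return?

INNER JOIN keeps only pairs where the ON condition holds.
Matching on a.player_id > b.player_id. A NULL in a compared column never satisfies the condition.
- a (player_id=9) pairs with 5 row(s) of b.
- a (player_id=8) pairs with 5 row(s) of b.
- a (player_id=2) has no partner → excluded.
- a (player_id=NULL) has no partner → excluded.
- a (player_id=8) pairs with 5 row(s) of b.
- a (player_id=9) pairs with 5 row(s) of b.
Total: 20 rows.

20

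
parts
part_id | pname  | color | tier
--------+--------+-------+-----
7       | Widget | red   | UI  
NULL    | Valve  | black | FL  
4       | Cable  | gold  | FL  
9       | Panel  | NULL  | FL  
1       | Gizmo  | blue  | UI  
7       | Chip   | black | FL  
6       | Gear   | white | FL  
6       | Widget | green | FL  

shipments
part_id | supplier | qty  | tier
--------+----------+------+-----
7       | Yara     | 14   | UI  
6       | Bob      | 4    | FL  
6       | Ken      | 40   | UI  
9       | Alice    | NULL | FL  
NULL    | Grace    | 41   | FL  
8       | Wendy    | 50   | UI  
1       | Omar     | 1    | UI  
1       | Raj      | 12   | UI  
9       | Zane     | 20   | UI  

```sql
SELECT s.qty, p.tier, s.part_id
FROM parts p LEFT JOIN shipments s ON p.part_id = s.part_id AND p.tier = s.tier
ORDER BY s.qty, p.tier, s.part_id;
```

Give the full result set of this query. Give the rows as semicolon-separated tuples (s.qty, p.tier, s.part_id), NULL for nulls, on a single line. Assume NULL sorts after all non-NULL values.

(1, UI, 1); (4, FL, 6); (4, FL, 6); (12, UI, 1); (14, UI, 7); (NULL, FL, 9); (NULL, FL, NULL); (NULL, FL, NULL); (NULL, FL, NULL)

LEFT JOIN keeps every row from `parts`; unmatched rows get NULL for `shipments`'s columns.
Matching on p.part_id = s.part_id AND p.tier = s.tier. A NULL in a compared column never satisfies the condition.
Matched pairs: 6; unmatched p rows kept: 3.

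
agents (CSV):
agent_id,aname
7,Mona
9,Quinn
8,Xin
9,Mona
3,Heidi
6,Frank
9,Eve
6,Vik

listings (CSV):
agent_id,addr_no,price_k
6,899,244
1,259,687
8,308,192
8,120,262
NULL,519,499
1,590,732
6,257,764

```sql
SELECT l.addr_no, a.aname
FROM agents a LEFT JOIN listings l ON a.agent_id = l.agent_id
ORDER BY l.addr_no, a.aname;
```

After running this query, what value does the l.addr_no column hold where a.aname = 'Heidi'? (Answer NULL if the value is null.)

LEFT JOIN keeps every row from `agents`; unmatched rows get NULL for `listings`'s columns.
Matching on a.agent_id = l.agent_id. A NULL in a compared column never satisfies the condition.
- a[0] agent_id=7 → no match; kept with NULLs on the l side.
- a[1] agent_id=9 → no match; kept with NULLs on the l side.
- a[2] agent_id=8 → 2 match(es) in l → 2 row(s).
- a[3] agent_id=9 → no match; kept with NULLs on the l side.
- a[4] agent_id=3 → no match; kept with NULLs on the l side.
- a[5] agent_id=6 → 2 match(es) in l → 2 row(s).
- a[6] agent_id=9 → no match; kept with NULLs on the l side.
- a[7] agent_id=6 → 2 match(es) in l → 2 row(s).

NULL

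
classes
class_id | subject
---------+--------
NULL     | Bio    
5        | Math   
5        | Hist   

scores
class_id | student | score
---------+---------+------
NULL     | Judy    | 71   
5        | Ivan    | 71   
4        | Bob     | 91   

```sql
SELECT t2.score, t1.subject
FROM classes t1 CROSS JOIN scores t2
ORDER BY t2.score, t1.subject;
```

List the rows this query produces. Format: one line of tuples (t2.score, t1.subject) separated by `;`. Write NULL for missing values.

(71, Bio); (71, Bio); (71, Hist); (71, Hist); (71, Math); (71, Math); (91, Bio); (91, Hist); (91, Math)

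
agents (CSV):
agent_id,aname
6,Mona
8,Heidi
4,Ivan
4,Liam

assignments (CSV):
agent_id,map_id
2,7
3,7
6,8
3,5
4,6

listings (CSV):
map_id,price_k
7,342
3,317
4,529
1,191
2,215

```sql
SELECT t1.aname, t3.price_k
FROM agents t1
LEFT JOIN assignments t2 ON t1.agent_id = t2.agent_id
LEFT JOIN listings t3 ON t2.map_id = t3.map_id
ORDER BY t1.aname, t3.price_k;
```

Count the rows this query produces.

Evaluate left to right. First `agents t1 LEFT JOIN assignments t2` on agent_id: 4 row(s).
Then LEFT JOIN `listings t3` on map_id: each of those 4 rows is kept; rows whose t2.map_id has no match in t3 get NULL for t3's columns.
Result: 4 row(s).

4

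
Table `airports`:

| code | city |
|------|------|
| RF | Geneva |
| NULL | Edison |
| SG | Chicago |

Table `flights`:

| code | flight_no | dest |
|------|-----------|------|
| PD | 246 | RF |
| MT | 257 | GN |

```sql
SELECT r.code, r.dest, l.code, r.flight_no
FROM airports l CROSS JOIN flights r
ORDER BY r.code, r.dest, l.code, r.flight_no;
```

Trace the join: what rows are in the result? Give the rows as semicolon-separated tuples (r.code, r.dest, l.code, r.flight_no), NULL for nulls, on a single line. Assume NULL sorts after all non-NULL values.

(MT, GN, RF, 257); (MT, GN, SG, 257); (MT, GN, NULL, 257); (PD, RF, RF, 246); (PD, RF, SG, 246); (PD, RF, NULL, 246)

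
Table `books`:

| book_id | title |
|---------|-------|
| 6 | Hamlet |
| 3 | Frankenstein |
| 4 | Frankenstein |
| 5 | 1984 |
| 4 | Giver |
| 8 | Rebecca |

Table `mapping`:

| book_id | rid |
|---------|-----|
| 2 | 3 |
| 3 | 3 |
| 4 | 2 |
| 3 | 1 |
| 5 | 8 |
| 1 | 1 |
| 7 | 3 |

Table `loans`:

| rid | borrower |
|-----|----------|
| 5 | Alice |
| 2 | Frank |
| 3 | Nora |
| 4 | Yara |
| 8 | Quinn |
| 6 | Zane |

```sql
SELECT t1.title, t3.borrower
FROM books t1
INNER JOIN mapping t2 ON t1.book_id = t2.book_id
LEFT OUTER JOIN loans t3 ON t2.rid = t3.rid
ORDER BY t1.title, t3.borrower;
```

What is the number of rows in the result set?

5

Evaluate left to right. First `books t1 INNER JOIN mapping t2` on book_id: 5 row(s).
Then LEFT JOIN `loans t3` on rid: each of those 5 rows is kept; rows whose t2.rid has no match in t3 get NULL for t3's columns.
Result: 5 row(s).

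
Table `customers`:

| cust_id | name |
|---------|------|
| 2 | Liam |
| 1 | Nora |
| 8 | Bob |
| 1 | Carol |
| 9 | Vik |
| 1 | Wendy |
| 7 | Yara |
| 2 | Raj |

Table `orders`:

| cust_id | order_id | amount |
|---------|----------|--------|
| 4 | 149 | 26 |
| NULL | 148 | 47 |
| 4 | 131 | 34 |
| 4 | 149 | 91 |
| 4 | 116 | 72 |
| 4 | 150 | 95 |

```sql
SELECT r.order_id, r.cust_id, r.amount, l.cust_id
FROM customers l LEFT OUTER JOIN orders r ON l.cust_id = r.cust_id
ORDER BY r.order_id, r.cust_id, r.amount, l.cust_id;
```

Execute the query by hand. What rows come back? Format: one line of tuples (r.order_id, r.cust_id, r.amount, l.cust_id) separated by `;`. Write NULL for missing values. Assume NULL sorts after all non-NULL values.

(NULL, NULL, NULL, 1); (NULL, NULL, NULL, 1); (NULL, NULL, NULL, 1); (NULL, NULL, NULL, 2); (NULL, NULL, NULL, 2); (NULL, NULL, NULL, 7); (NULL, NULL, NULL, 8); (NULL, NULL, NULL, 9)

LEFT JOIN keeps every row from `customers`; unmatched rows get NULL for `orders`'s columns.
Matching on l.cust_id = r.cust_id. A NULL in a compared column never satisfies the condition.
- l[0] cust_id=2 → no match; kept with NULLs on the r side.
- l[1] cust_id=1 → no match; kept with NULLs on the r side.
- l[2] cust_id=8 → no match; kept with NULLs on the r side.
- l[3] cust_id=1 → no match; kept with NULLs on the r side.
- l[4] cust_id=9 → no match; kept with NULLs on the r side.
- l[5] cust_id=1 → no match; kept with NULLs on the r side.
- l[6] cust_id=7 → no match; kept with NULLs on the r side.
- l[7] cust_id=2 → no match; kept with NULLs on the r side.
After projecting and ordering:
r.order_id | r.cust_id | r.amount | l.cust_id
NULL | NULL | NULL | 1
NULL | NULL | NULL | 1
NULL | NULL | NULL | 1
NULL | NULL | NULL | 2
NULL | NULL | NULL | 2
NULL | NULL | NULL | 7
NULL | NULL | NULL | 8
NULL | NULL | NULL | 9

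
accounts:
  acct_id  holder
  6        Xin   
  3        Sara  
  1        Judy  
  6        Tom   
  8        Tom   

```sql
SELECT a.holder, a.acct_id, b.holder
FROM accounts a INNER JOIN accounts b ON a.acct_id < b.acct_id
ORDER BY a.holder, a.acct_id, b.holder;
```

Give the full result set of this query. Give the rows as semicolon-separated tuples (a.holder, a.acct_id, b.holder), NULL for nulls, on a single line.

(Judy, 1, Sara); (Judy, 1, Tom); (Judy, 1, Tom); (Judy, 1, Xin); (Sara, 3, Tom); (Sara, 3, Tom); (Sara, 3, Xin); (Tom, 6, Tom); (Xin, 6, Tom)

INNER JOIN keeps only pairs where the ON condition holds.
Matching on a.acct_id < b.acct_id.
- a (acct_id=6) pairs with 1 row(s) of b.
- a (acct_id=3) pairs with 3 row(s) of b.
- a (acct_id=1) pairs with 4 row(s) of b.
- a (acct_id=6) pairs with 1 row(s) of b.
- a (acct_id=8) has no partner → excluded.
After projecting and ordering:
a.holder | a.acct_id | b.holder
Judy | 1 | Sara
Judy | 1 | Tom
Judy | 1 | Tom
Judy | 1 | Xin
Sara | 3 | Tom
Sara | 3 | Tom
Sara | 3 | Xin
Tom | 6 | Tom
Xin | 6 | Tom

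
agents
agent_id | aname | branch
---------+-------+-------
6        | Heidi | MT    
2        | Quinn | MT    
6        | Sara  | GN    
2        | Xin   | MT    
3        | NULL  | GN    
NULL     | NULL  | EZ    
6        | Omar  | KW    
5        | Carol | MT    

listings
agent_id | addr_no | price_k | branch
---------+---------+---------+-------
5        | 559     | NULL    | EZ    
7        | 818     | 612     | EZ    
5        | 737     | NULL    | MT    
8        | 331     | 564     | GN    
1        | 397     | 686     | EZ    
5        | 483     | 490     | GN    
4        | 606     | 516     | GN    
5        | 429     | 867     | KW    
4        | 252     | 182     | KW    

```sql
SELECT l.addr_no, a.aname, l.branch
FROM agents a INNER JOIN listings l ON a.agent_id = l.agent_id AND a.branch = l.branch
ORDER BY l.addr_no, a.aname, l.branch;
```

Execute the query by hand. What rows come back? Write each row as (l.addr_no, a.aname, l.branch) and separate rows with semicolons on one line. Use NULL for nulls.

INNER JOIN keeps only pairs where the ON condition holds.
Matching on a.agent_id = l.agent_id AND a.branch = l.branch. A NULL in a compared column never satisfies the condition.
- a row (agent_id=6, branch=MT): no match → dropped.
- a row (agent_id=2, branch=MT): no match → dropped.
- a row (agent_id=6, branch=GN): no match → dropped.
- a row (agent_id=2, branch=MT): no match → dropped.
- a row (agent_id=3, branch=GN): no match → dropped.
- a row (agent_id=NULL, branch=EZ): no match → dropped.
- a row (agent_id=6, branch=KW): no match → dropped.
- a row (agent_id=5, branch=MT): matches 1 l row(s) → 1 output row(s).
After projecting and ordering:
l.addr_no | a.aname | l.branch
737 | Carol | MT

(737, Carol, MT)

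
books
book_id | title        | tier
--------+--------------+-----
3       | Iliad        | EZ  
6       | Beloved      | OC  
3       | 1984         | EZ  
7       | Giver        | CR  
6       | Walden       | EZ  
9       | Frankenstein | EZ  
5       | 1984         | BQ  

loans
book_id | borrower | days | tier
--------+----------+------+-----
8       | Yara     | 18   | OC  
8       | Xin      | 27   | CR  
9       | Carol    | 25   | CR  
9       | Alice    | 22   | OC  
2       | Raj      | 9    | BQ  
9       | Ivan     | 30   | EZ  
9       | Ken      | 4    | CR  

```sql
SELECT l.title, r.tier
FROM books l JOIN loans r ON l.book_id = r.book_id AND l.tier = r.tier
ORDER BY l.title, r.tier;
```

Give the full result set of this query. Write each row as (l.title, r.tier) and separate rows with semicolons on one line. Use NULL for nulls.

(Frankenstein, EZ)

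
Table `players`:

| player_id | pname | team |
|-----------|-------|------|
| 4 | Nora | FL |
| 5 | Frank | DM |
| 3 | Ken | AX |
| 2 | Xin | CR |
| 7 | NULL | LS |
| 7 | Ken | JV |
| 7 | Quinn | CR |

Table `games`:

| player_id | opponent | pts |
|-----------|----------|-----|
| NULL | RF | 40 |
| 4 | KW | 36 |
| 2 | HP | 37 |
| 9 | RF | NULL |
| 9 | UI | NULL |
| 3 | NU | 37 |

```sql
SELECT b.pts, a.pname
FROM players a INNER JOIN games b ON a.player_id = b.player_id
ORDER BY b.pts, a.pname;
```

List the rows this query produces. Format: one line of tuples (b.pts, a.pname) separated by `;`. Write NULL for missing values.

(36, Nora); (37, Ken); (37, Xin)

INNER JOIN keeps only pairs where the ON condition holds.
Matching on a.player_id = b.player_id. A NULL in a compared column never satisfies the condition.
- a[0] player_id=4 → 1 match(es) in b → 1 row(s).
- a[1] player_id=5 → no match; dropped.
- a[2] player_id=3 → 1 match(es) in b → 1 row(s).
- a[3] player_id=2 → 1 match(es) in b → 1 row(s).
- a[4] player_id=7 → no match; dropped.
- a[5] player_id=7 → no match; dropped.
- a[6] player_id=7 → no match; dropped.
After projecting and ordering:
b.pts | a.pname
36 | Nora
37 | Ken
37 | Xin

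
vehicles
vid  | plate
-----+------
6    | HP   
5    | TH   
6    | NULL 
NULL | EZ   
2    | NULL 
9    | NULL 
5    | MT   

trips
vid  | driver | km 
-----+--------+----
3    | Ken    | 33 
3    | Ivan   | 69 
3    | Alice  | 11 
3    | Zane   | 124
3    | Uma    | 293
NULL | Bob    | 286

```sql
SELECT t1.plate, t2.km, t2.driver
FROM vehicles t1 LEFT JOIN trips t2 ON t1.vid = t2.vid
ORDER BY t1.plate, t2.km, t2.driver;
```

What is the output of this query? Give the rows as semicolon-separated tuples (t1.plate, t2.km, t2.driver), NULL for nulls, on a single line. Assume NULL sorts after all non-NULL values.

(EZ, NULL, NULL); (HP, NULL, NULL); (MT, NULL, NULL); (TH, NULL, NULL); (NULL, NULL, NULL); (NULL, NULL, NULL); (NULL, NULL, NULL)

LEFT JOIN keeps every row from `vehicles`; unmatched rows get NULL for `trips`'s columns.
Matching on t1.vid = t2.vid. A NULL in a compared column never satisfies the condition.
Matched pairs: 0; unmatched t1 rows kept: 7.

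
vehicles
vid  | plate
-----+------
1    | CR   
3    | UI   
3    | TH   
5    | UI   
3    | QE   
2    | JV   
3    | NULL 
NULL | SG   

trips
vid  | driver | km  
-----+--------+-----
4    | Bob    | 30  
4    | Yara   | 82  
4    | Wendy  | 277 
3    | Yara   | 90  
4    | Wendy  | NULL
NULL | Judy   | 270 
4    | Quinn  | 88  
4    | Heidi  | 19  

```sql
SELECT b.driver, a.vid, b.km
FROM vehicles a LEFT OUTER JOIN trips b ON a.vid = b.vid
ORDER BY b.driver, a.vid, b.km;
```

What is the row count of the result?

LEFT JOIN keeps every row from `vehicles`; unmatched rows get NULL for `trips`'s columns.
Matching on a.vid = b.vid. A NULL in a compared column never satisfies the condition.
Matched pairs: 4; unmatched a rows kept: 4.
Total: 4 matched + 4 padded = 8 rows.

8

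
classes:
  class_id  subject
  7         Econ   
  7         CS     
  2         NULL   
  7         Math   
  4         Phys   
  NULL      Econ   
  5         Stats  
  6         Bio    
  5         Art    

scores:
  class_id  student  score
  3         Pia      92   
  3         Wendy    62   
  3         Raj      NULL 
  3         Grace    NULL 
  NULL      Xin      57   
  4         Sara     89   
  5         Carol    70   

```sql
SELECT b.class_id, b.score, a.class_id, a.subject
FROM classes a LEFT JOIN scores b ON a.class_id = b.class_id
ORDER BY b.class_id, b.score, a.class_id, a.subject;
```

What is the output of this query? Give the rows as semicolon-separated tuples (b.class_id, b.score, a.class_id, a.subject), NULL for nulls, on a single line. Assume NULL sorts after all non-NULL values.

(4, 89, 4, Phys); (5, 70, 5, Art); (5, 70, 5, Stats); (NULL, NULL, 2, NULL); (NULL, NULL, 6, Bio); (NULL, NULL, 7, CS); (NULL, NULL, 7, Econ); (NULL, NULL, 7, Math); (NULL, NULL, NULL, Econ)

LEFT JOIN keeps every row from `classes`; unmatched rows get NULL for `scores`'s columns.
Matching on a.class_id = b.class_id. A NULL in a compared column never satisfies the condition.
Matched pairs: 3; unmatched a rows kept: 6.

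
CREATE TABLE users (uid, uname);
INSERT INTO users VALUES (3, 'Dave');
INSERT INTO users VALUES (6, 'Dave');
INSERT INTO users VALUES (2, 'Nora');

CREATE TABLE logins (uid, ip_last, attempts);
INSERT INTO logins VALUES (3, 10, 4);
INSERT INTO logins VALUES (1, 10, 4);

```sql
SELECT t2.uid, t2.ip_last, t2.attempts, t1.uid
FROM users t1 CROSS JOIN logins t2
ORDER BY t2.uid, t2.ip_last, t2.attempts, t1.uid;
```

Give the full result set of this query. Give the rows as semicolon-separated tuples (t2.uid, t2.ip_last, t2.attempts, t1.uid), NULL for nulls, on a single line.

(1, 10, 4, 2); (1, 10, 4, 3); (1, 10, 4, 6); (3, 10, 4, 2); (3, 10, 4, 3); (3, 10, 4, 6)

CROSS JOIN pairs every row of `users` with every row of `logins`: 3 × 2 = 6 rows.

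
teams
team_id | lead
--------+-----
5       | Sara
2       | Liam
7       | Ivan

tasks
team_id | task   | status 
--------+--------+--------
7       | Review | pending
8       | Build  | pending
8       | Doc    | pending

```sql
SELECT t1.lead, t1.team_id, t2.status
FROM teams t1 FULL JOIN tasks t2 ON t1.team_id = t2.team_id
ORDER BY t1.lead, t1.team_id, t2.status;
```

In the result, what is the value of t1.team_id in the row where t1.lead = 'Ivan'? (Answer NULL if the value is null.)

7

FULL OUTER JOIN keeps every row from both sides; unmatched rows get NULL for the other side's columns.
Matching on t1.team_id = t2.team_id.
Matched pairs: 1; unmatched t1 rows kept: 2; unmatched t2 rows kept: 2.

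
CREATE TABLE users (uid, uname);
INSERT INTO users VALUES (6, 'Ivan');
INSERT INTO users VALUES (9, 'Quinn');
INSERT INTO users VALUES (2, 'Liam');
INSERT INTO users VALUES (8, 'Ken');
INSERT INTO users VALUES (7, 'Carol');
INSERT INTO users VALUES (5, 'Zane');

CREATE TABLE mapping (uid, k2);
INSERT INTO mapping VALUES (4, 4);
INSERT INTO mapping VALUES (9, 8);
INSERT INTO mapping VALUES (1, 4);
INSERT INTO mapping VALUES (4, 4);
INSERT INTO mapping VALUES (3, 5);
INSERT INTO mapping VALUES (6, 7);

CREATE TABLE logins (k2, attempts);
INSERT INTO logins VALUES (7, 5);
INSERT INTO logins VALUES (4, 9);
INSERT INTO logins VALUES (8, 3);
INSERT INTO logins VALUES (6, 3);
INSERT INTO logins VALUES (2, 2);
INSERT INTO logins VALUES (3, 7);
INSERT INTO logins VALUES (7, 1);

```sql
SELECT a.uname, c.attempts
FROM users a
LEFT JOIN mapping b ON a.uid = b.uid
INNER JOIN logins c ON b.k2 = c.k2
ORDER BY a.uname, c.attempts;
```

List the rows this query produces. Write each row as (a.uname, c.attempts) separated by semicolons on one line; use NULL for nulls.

(Ivan, 1); (Ivan, 5); (Quinn, 3)

Evaluate left to right. First `users a LEFT JOIN mapping b` on uid: 6 row(s).
Then INNER JOIN `logins c` on k2: keep only rows whose b.k2 appears in c.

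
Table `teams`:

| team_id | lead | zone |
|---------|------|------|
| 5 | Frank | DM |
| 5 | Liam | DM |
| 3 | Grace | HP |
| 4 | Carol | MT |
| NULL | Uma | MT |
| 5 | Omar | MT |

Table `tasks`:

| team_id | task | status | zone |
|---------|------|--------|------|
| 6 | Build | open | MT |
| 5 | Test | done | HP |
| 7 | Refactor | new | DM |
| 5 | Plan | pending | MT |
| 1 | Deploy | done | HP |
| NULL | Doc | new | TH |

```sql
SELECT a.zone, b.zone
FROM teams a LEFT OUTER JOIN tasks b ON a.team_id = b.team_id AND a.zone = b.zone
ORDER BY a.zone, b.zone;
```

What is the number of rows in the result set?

LEFT JOIN keeps every row from `teams`; unmatched rows get NULL for `tasks`'s columns.
Matching on a.team_id = b.team_id AND a.zone = b.zone. A NULL in a compared column never satisfies the condition.
- team_id=5, zone=DM: no b row matches, row kept with b columns NULL.
- team_id=5, zone=DM: no b row matches, row kept with b columns NULL.
- team_id=3, zone=HP: no b row matches, row kept with b columns NULL.
- team_id=4, zone=MT: no b row matches, row kept with b columns NULL.
- team_id=NULL, zone=MT: no b row matches, row kept with b columns NULL.
- team_id=5, zone=MT: 1 matching b row(s), so 1 row(s) emitted.
Total: 1 matched + 5 padded = 6 rows.

6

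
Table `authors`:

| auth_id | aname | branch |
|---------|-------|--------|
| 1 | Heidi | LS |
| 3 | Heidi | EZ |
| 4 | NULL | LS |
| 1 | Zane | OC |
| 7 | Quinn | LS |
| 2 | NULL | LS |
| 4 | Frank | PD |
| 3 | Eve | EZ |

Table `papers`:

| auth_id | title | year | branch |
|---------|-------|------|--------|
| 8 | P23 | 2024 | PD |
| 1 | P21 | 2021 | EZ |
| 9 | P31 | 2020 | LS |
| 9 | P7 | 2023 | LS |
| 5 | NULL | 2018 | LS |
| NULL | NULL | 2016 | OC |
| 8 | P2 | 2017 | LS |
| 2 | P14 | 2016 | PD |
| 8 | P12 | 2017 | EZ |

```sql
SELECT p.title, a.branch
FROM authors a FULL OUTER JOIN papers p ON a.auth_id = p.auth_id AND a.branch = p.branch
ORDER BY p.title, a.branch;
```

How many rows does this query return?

17

FULL OUTER JOIN keeps every row from both sides; unmatched rows get NULL for the other side's columns.
Matching on a.auth_id = p.auth_id AND a.branch = p.branch. A NULL in a compared column never satisfies the condition.
- a[0] auth_id=1, branch=LS → no match; kept with NULLs on the p side.
- a[1] auth_id=3, branch=EZ → no match; kept with NULLs on the p side.
- a[2] auth_id=4, branch=LS → no match; kept with NULLs on the p side.
- a[3] auth_id=1, branch=OC → no match; kept with NULLs on the p side.
- a[4] auth_id=7, branch=LS → no match; kept with NULLs on the p side.
- a[5] auth_id=2, branch=LS → no match; kept with NULLs on the p side.
- a[6] auth_id=4, branch=PD → no match; kept with NULLs on the p side.
- a[7] auth_id=3, branch=EZ → no match; kept with NULLs on the p side.
- 9 row(s) from p found no a partner → padded with NULL.
Total: 0 matched + 17 padded = 17 rows.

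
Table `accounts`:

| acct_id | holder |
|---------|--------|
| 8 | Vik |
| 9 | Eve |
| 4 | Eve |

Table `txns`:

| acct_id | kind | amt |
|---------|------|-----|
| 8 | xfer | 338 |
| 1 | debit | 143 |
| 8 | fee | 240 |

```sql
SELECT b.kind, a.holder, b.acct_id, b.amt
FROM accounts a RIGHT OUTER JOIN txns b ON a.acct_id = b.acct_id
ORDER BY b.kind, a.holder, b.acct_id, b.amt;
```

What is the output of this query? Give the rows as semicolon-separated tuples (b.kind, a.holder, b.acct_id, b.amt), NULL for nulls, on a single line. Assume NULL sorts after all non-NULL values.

(debit, NULL, 1, 143); (fee, Vik, 8, 240); (xfer, Vik, 8, 338)

RIGHT JOIN keeps every row from `txns`; unmatched rows get NULL for `accounts`'s columns.
Matching on a.acct_id = b.acct_id.
Matched pairs: 2; unmatched b rows kept: 1.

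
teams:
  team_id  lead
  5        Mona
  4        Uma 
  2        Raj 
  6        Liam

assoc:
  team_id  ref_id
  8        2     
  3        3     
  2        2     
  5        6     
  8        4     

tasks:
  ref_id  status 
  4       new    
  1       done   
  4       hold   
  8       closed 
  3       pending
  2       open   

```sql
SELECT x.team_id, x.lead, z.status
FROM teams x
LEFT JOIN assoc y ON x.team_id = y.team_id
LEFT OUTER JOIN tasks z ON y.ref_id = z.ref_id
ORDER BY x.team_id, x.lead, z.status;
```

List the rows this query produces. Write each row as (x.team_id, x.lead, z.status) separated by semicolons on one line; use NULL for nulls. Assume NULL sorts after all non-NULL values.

(2, Raj, open); (4, Uma, NULL); (5, Mona, NULL); (6, Liam, NULL)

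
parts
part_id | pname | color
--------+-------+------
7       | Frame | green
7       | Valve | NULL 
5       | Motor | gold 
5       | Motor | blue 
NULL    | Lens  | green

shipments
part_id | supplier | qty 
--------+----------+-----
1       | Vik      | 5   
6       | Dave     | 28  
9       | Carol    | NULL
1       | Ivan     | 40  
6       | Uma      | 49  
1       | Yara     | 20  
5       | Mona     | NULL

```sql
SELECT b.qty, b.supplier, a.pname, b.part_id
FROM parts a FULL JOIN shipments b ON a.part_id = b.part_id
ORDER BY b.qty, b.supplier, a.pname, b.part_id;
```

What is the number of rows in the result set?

FULL OUTER JOIN keeps every row from both sides; unmatched rows get NULL for the other side's columns.
Matching on a.part_id = b.part_id. A NULL in a compared column never satisfies the condition.
Matched pairs: 2; unmatched a rows kept: 3; unmatched b rows kept: 6.
Total: 2 matched + 9 padded = 11 rows.

11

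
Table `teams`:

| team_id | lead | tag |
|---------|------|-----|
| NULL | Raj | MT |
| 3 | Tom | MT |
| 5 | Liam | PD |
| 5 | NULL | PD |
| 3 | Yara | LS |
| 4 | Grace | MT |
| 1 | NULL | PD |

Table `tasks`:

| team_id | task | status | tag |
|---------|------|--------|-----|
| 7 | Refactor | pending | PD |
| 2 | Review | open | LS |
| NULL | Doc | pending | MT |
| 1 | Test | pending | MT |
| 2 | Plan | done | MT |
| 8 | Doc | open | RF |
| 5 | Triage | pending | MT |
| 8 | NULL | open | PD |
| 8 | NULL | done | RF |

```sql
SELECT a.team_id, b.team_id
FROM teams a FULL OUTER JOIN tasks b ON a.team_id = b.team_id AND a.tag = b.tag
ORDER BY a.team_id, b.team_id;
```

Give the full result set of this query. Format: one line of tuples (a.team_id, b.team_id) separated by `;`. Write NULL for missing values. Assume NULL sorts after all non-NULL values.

FULL OUTER JOIN keeps every row from both sides; unmatched rows get NULL for the other side's columns.
Matching on a.team_id = b.team_id AND a.tag = b.tag. A NULL in a compared column never satisfies the condition.
- a (team_id=NULL, tag=MT) has no partner → padded with NULL.
- a (team_id=3, tag=MT) has no partner → padded with NULL.
- a (team_id=5, tag=PD) has no partner → padded with NULL.
- a (team_id=5, tag=PD) has no partner → padded with NULL.
- a (team_id=3, tag=LS) has no partner → padded with NULL.
- a (team_id=4, tag=MT) has no partner → padded with NULL.
- a (team_id=1, tag=PD) has no partner → padded with NULL.
- 9 b row(s) had no a match → kept, a columns NULL.

(1, NULL); (3, NULL); (3, NULL); (4, NULL); (5, NULL); (5, NULL); (NULL, 1); (NULL, 2); (NULL, 2); (NULL, 5); (NULL, 7); (NULL, 8); (NULL, 8); (NULL, 8); (NULL, NULL); (NULL, NULL)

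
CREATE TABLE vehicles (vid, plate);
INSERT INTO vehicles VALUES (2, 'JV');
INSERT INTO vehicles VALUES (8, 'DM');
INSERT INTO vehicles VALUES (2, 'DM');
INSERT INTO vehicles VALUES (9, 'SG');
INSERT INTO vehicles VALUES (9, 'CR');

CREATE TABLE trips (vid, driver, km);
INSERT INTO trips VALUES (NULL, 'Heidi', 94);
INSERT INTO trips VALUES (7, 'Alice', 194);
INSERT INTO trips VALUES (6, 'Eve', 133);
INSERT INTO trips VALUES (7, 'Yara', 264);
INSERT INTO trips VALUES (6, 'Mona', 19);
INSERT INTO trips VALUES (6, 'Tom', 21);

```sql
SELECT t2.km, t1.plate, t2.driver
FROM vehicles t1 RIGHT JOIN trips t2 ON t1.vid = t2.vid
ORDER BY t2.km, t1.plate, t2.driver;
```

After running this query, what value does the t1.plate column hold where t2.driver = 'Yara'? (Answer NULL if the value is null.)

RIGHT JOIN keeps every row from `trips`; unmatched rows get NULL for `vehicles`'s columns.
Matching on t1.vid = t2.vid. A NULL in a compared column never satisfies the condition.
Matched pairs: 0; unmatched t2 rows kept: 6.

NULL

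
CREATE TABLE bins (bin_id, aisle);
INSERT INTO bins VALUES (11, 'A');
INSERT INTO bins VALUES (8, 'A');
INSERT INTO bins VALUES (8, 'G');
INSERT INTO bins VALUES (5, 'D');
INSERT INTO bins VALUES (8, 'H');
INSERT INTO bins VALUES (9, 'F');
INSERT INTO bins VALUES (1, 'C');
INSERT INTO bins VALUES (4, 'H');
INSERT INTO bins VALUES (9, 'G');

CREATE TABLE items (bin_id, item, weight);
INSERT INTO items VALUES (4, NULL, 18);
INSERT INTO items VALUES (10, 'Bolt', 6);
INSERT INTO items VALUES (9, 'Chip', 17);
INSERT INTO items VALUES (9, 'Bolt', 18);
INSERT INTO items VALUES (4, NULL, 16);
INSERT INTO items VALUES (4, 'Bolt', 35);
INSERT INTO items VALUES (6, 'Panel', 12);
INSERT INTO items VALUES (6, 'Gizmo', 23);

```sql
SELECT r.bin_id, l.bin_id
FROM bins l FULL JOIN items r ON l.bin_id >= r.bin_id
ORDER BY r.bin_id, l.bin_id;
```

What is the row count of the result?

44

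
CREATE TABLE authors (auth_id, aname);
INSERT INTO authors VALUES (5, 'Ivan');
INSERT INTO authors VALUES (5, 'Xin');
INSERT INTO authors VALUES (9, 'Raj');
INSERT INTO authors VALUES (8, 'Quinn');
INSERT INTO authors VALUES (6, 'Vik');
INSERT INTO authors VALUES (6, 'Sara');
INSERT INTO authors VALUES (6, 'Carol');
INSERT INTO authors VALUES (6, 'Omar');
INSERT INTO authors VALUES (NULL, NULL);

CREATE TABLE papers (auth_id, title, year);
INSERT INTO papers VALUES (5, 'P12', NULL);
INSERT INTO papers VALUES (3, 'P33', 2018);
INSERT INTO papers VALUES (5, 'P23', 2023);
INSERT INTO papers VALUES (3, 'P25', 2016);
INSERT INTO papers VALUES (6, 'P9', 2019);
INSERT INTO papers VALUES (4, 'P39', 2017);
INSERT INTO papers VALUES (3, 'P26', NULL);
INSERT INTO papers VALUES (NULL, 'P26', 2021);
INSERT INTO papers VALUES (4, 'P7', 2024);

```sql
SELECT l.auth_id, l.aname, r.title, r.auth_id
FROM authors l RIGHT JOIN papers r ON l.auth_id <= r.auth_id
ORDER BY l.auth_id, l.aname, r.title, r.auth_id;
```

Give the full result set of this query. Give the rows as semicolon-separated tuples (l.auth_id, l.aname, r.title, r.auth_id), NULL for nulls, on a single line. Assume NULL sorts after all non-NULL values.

(5, Ivan, P12, 5); (5, Ivan, P23, 5); (5, Ivan, P9, 6); (5, Xin, P12, 5); (5, Xin, P23, 5); (5, Xin, P9, 6); (6, Carol, P9, 6); (6, Omar, P9, 6); (6, Sara, P9, 6); (6, Vik, P9, 6); (NULL, NULL, P25, 3); (NULL, NULL, P26, 3); (NULL, NULL, P26, NULL); (NULL, NULL, P33, 3); (NULL, NULL, P39, 4); (NULL, NULL, P7, 4)

RIGHT JOIN keeps every row from `papers`; unmatched rows get NULL for `authors`'s columns.
Matching on l.auth_id <= r.auth_id. A NULL in a compared column never satisfies the condition.
- l[0] auth_id=5 → 3 match(es) in r → 3 row(s).
- l[1] auth_id=5 → 3 match(es) in r → 3 row(s).
- l[2] auth_id=9 → no match.
- l[3] auth_id=8 → no match.
- l[4] auth_id=6 → 1 match(es) in r → 1 row(s).
- l[5] auth_id=6 → 1 match(es) in r → 1 row(s).
- l[6] auth_id=6 → 1 match(es) in r → 1 row(s).
- l[7] auth_id=6 → 1 match(es) in r → 1 row(s).
- l[8] auth_id=NULL → no match.
- 6 row(s) from r found no l partner → padded with NULL.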